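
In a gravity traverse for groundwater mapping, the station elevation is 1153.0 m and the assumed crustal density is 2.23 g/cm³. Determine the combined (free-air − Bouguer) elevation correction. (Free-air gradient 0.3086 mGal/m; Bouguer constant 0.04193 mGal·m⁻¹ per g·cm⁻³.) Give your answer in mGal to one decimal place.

Combined gradient = 0.3086 − 0.04193 × 2.23 = 0.2150961 mGal/m
Combined elevation correction = 0.2150961 × 1153.0 = 248.0 mGal

248.0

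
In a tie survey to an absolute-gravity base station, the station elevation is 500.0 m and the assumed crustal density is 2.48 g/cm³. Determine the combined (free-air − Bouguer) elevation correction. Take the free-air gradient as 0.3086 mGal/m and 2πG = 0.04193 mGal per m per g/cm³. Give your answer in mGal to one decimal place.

102.3

Combined gradient = 0.3086 − 0.04193 × 2.48 = 0.2046136 mGal/m
Combined elevation correction = 0.2046136 × 500.0 = 102.3 mGal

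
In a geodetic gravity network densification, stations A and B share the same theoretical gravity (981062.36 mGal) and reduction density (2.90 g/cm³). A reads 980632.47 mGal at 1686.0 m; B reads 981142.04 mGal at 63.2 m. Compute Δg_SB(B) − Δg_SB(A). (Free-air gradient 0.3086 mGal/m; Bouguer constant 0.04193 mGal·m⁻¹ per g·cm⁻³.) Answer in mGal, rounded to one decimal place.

Δg_SB(A) = 980632.47 − 981062.36 + 0.3086×1686.0 − 0.04193×2.90×1686.0 = -114.60 mGal
Δg_SB(B) = 981142.04 − 981062.36 + 0.3086×63.2 − 0.04193×2.90×63.2 = 91.50 mGal
Difference = 91.50 − (-114.60) = 206.10 mGal

206.1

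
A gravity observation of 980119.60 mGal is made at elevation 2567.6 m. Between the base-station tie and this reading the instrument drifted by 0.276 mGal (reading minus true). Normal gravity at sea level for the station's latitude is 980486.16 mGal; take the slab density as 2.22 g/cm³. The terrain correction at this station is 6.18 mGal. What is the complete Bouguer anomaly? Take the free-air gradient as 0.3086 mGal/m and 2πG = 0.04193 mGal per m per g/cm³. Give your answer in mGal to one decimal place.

192.7

Drift-corrected reading = 980119.60 − (0.276) = 980119.324 mGal
Free-air correction = 0.3086 × 2567.6 = 792.36 mGal
Free-air anomaly = 980119.324 − 980486.16 + (792.36) = 425.524 mGal
Bouguer slab correction = 0.04193 × 2.22 × 2567.6 = 239.00 mGal
Simple Bouguer anomaly = 425.524 − (239.00) = 186.524 mGal
Complete Bouguer anomaly = 186.524 + 6.18 = 192.704 mGal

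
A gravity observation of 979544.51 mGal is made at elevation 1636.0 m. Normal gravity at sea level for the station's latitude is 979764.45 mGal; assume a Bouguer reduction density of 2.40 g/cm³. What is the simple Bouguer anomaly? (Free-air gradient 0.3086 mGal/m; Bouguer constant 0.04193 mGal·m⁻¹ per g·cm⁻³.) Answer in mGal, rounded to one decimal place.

Free-air correction = 0.3086 × 1636.0 = 504.87 mGal
Free-air anomaly = 979544.51 − 979764.45 + (504.87) = 284.93 mGal
Bouguer slab correction = 0.04193 × 2.40 × 1636.0 = 164.63 mGal
Simple Bouguer anomaly = 284.93 − (164.63) = 120.30 mGal

120.3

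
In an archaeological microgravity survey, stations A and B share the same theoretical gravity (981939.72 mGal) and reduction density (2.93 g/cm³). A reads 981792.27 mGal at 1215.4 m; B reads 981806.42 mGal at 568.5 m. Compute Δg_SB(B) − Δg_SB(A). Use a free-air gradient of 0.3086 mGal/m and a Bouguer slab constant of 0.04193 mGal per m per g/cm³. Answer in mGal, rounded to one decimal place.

-106.0

Δg_SB(A) = 981792.27 − 981939.72 + 0.3086×1215.4 − 0.04193×2.93×1215.4 = 78.30 mGal
Δg_SB(B) = 981806.42 − 981939.72 + 0.3086×568.5 − 0.04193×2.93×568.5 = -27.70 mGal
Difference = -27.70 − (78.30) = -106.00 mGal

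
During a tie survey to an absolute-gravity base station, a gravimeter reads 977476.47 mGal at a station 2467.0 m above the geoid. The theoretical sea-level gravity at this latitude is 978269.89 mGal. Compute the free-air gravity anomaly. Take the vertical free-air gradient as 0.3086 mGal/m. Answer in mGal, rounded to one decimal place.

-32.1

Free-air correction = 0.3086 × 2467.0 = 761.32 mGal
Free-air anomaly = 977476.47 − 978269.89 + (761.32) = -32.10 mGal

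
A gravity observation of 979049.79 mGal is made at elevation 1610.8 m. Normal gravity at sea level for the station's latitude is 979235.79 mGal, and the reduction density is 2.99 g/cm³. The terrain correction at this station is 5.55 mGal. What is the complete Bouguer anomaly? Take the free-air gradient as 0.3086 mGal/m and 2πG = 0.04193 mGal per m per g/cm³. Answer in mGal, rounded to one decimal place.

114.7

Free-air correction = 0.3086 × 1610.8 = 497.09 mGal
Free-air anomaly = 979049.79 − 979235.79 + (497.09) = 311.09 mGal
Bouguer slab correction = 0.04193 × 2.99 × 1610.8 = 201.95 mGal
Simple Bouguer anomaly = 311.09 − (201.95) = 109.14 mGal
Complete Bouguer anomaly = 109.14 + 5.55 = 114.69 mGal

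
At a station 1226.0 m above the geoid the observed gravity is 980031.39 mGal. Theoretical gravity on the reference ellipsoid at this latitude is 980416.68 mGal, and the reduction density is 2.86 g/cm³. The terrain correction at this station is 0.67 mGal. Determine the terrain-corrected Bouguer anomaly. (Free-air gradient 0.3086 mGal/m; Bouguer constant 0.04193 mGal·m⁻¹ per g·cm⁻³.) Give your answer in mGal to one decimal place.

-153.3

Free-air correction = 0.3086 × 1226.0 = 378.34 mGal
Free-air anomaly = 980031.39 − 980416.68 + (378.34) = -6.95 mGal
Bouguer slab correction = 0.04193 × 2.86 × 1226.0 = 147.02 mGal
Simple Bouguer anomaly = -6.95 − (147.02) = -153.97 mGal
Complete Bouguer anomaly = -153.97 + 0.67 = -153.30 mGal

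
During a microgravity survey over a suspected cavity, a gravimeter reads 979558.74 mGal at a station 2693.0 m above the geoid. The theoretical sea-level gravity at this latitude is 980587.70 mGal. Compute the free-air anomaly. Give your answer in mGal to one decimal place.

-197.9

Free-air correction = 0.3086 × 2693.0 = 831.06 mGal
Free-air anomaly = 979558.74 − 980587.70 + (831.06) = -197.90 mGal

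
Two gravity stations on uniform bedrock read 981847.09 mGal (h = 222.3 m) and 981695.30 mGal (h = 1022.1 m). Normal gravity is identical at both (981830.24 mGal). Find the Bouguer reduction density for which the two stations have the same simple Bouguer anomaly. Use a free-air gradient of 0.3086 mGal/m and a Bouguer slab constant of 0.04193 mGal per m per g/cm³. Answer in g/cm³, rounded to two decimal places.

Δg_obs = 981695.30 − 981847.09 = -151.79 mGal over Δh = 1022.1 − 222.3 = 799.8 m
Equal Bouguer anomalies ⇒ Δg_obs + (0.3086 − 0.04193ρ)·Δh = 0
0.3086 − 0.04193ρ = −Δg_obs/Δh = 0.18978
ρ = (0.3086 − 0.18978) / 0.04193 = 2.83 g/cm³

2.83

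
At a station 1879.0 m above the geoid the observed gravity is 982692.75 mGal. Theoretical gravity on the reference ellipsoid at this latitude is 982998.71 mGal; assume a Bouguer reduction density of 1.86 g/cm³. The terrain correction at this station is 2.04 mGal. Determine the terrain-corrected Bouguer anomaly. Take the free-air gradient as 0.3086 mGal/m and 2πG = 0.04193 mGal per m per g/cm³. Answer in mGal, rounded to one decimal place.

Free-air correction = 0.3086 × 1879.0 = 579.86 mGal
Free-air anomaly = 982692.75 − 982998.71 + (579.86) = 273.90 mGal
Bouguer slab correction = 0.04193 × 1.86 × 1879.0 = 146.54 mGal
Simple Bouguer anomaly = 273.90 − (146.54) = 127.36 mGal
Complete Bouguer anomaly = 127.36 + 2.04 = 129.40 mGal

129.4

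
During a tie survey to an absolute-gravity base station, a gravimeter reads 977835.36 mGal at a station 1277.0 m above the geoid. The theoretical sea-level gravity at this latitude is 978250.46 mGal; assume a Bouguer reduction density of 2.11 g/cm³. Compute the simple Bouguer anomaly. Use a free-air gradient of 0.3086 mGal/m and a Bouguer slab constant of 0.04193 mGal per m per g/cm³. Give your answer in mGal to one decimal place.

Free-air correction = 0.3086 × 1277.0 = 394.08 mGal
Free-air anomaly = 977835.36 − 978250.46 + (394.08) = -21.02 mGal
Bouguer slab correction = 0.04193 × 2.11 × 1277.0 = 112.98 mGal
Simple Bouguer anomaly = -21.02 − (112.98) = -134.00 mGal

-134.0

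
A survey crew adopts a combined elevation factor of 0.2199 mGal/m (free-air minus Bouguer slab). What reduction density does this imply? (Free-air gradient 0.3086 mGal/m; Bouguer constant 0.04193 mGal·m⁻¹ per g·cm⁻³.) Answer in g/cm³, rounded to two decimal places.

2.12

0.2199 = 0.3086 − 0.04193 × ρ
ρ = (0.3086 − 0.2199) / 0.04193 = 2.12 g/cm³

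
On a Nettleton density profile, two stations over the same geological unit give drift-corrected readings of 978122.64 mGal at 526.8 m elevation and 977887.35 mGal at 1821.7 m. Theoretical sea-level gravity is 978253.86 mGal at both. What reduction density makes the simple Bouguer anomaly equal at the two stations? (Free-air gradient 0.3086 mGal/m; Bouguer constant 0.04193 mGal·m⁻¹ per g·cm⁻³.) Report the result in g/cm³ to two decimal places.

Δg_obs = 977887.35 − 978122.64 = -235.29 mGal over Δh = 1821.7 − 526.8 = 1294.9 m
Equal Bouguer anomalies ⇒ Δg_obs + (0.3086 − 0.04193ρ)·Δh = 0
0.3086 − 0.04193ρ = −Δg_obs/Δh = 0.18171
ρ = (0.3086 − 0.18171) / 0.04193 = 3.03 g/cm³

3.03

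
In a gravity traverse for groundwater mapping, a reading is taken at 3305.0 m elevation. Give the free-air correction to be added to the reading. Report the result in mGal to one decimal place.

1019.9

Free-air correction = 0.3086 × 3305.0 = 1019.9 mGal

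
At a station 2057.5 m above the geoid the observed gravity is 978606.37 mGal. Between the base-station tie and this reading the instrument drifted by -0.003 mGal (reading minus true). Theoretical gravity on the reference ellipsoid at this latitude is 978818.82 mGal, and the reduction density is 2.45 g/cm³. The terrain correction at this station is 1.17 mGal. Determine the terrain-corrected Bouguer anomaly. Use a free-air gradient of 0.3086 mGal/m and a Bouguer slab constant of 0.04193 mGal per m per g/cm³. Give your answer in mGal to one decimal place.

Drift-corrected reading = 978606.37 − (-0.003) = 978606.373 mGal
Free-air correction = 0.3086 × 2057.5 = 634.94 mGal
Free-air anomaly = 978606.373 − 978818.82 + (634.94) = 422.493 mGal
Bouguer slab correction = 0.04193 × 2.45 × 2057.5 = 211.36 mGal
Simple Bouguer anomaly = 422.493 − (211.36) = 211.133 mGal
Complete Bouguer anomaly = 211.133 + 1.17 = 212.303 mGal

212.3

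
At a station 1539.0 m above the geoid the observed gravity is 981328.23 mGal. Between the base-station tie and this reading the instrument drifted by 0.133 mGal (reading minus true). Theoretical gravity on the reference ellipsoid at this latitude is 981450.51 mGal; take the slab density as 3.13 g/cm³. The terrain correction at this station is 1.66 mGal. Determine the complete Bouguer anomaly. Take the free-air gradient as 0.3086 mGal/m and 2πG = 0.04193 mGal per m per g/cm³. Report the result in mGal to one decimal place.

152.2

Drift-corrected reading = 981328.23 − (0.133) = 981328.097 mGal
Free-air correction = 0.3086 × 1539.0 = 474.94 mGal
Free-air anomaly = 981328.097 − 981450.51 + (474.94) = 352.527 mGal
Bouguer slab correction = 0.04193 × 3.13 × 1539.0 = 201.98 mGal
Simple Bouguer anomaly = 352.527 − (201.98) = 150.547 mGal
Complete Bouguer anomaly = 150.547 + 1.66 = 152.207 mGal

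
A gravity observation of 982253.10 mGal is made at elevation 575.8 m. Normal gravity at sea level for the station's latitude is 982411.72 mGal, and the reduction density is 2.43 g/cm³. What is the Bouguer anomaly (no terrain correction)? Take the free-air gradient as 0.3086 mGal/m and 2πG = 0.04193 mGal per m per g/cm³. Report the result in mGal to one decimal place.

Free-air correction = 0.3086 × 575.8 = 177.69 mGal
Free-air anomaly = 982253.10 − 982411.72 + (177.69) = 19.07 mGal
Bouguer slab correction = 0.04193 × 2.43 × 575.8 = 58.67 mGal
Simple Bouguer anomaly = 19.07 − (58.67) = -39.60 mGal

-39.6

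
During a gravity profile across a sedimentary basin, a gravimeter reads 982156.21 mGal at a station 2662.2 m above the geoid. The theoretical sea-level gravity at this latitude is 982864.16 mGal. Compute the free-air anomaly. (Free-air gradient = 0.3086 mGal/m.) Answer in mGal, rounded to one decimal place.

113.6

Free-air correction = 0.3086 × 2662.2 = 821.55 mGal
Free-air anomaly = 982156.21 − 982864.16 + (821.55) = 113.60 mGal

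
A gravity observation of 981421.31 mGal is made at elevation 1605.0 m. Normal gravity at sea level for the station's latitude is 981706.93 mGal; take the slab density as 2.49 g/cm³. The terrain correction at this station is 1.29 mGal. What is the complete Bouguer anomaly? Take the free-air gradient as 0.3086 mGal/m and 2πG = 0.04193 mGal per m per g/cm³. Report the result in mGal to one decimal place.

43.4

Free-air correction = 0.3086 × 1605.0 = 495.30 mGal
Free-air anomaly = 981421.31 − 981706.93 + (495.30) = 209.68 mGal
Bouguer slab correction = 0.04193 × 2.49 × 1605.0 = 167.57 mGal
Simple Bouguer anomaly = 209.68 − (167.57) = 42.11 mGal
Complete Bouguer anomaly = 42.11 + 1.29 = 43.40 mGal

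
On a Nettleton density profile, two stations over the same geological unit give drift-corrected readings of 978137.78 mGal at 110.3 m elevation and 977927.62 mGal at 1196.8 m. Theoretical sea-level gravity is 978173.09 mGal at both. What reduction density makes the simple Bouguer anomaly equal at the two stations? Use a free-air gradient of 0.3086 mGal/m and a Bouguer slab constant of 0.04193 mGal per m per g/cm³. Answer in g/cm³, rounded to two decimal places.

Δg_obs = 977927.62 − 978137.78 = -210.16 mGal over Δh = 1196.8 − 110.3 = 1086.5 m
Equal Bouguer anomalies ⇒ Δg_obs + (0.3086 − 0.04193ρ)·Δh = 0
0.3086 − 0.04193ρ = −Δg_obs/Δh = 0.19343
ρ = (0.3086 − 0.19343) / 0.04193 = 2.75 g/cm³

2.75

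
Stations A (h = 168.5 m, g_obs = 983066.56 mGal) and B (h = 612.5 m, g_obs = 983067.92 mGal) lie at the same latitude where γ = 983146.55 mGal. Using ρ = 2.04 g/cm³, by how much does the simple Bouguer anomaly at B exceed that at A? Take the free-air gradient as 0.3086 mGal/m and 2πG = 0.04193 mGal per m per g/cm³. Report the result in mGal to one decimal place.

100.4

Δg_SB(A) = 983066.56 − 983146.55 + 0.3086×168.5 − 0.04193×2.04×168.5 = -42.40 mGal
Δg_SB(B) = 983067.92 − 983146.55 + 0.3086×612.5 − 0.04193×2.04×612.5 = 58.00 mGal
Difference = 58.00 − (-42.40) = 100.40 mGal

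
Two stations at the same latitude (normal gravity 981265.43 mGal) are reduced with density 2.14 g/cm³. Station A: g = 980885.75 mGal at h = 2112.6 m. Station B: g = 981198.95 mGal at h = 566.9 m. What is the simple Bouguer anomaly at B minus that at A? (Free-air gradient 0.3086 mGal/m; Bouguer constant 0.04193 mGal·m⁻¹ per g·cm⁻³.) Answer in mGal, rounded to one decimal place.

-25.1

Δg_SB(A) = 980885.75 − 981265.43 + 0.3086×2112.6 − 0.04193×2.14×2112.6 = 82.70 mGal
Δg_SB(B) = 981198.95 − 981265.43 + 0.3086×566.9 − 0.04193×2.14×566.9 = 57.60 mGal
Difference = 57.60 − (82.70) = -25.10 mGal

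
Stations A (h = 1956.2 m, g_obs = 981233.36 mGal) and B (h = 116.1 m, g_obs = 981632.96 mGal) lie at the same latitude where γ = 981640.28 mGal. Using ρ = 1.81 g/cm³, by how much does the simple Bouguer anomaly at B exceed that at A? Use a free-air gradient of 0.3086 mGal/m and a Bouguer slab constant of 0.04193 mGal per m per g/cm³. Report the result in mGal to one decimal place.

-28.6

Δg_SB(A) = 981233.36 − 981640.28 + 0.3086×1956.2 − 0.04193×1.81×1956.2 = 48.30 mGal
Δg_SB(B) = 981632.96 − 981640.28 + 0.3086×116.1 − 0.04193×1.81×116.1 = 19.70 mGal
Difference = 19.70 − (48.30) = -28.60 mGal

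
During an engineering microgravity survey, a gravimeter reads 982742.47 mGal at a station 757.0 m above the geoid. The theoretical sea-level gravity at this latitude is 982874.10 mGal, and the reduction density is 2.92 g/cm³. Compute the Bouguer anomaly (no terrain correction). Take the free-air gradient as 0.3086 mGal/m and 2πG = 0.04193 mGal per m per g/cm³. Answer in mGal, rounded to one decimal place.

Free-air correction = 0.3086 × 757.0 = 233.61 mGal
Free-air anomaly = 982742.47 − 982874.10 + (233.61) = 101.98 mGal
Bouguer slab correction = 0.04193 × 2.92 × 757.0 = 92.68 mGal
Simple Bouguer anomaly = 101.98 − (92.68) = 9.30 mGal

9.3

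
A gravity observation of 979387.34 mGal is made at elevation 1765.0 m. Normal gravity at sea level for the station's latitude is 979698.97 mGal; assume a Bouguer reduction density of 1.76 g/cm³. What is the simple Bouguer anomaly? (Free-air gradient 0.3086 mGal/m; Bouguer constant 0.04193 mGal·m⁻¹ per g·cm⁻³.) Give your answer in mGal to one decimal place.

102.8

Free-air correction = 0.3086 × 1765.0 = 544.68 mGal
Free-air anomaly = 979387.34 − 979698.97 + (544.68) = 233.05 mGal
Bouguer slab correction = 0.04193 × 1.76 × 1765.0 = 130.25 mGal
Simple Bouguer anomaly = 233.05 − (130.25) = 102.80 mGal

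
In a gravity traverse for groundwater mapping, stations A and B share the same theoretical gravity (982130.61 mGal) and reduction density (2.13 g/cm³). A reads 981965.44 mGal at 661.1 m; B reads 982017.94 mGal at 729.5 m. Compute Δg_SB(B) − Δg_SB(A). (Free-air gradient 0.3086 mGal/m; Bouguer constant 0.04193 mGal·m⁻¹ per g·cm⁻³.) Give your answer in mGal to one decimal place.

Δg_SB(A) = 981965.44 − 982130.61 + 0.3086×661.1 − 0.04193×2.13×661.1 = -20.20 mGal
Δg_SB(B) = 982017.94 − 982130.61 + 0.3086×729.5 − 0.04193×2.13×729.5 = 47.30 mGal
Difference = 47.30 − (-20.20) = 67.50 mGal

67.5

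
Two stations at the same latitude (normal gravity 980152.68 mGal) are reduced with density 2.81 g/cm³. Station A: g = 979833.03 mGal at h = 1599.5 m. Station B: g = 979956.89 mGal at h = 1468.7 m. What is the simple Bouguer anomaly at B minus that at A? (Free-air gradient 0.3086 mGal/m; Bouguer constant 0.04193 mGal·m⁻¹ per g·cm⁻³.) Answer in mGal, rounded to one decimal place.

98.9

Δg_SB(A) = 979833.03 − 980152.68 + 0.3086×1599.5 − 0.04193×2.81×1599.5 = -14.50 mGal
Δg_SB(B) = 979956.89 − 980152.68 + 0.3086×1468.7 − 0.04193×2.81×1468.7 = 84.40 mGal
Difference = 84.40 − (-14.50) = 98.90 mGal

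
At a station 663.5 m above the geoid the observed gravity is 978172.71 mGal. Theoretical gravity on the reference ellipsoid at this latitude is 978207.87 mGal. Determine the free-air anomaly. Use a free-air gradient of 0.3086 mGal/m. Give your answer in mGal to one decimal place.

Free-air correction = 0.3086 × 663.5 = 204.76 mGal
Free-air anomaly = 978172.71 − 978207.87 + (204.76) = 169.60 mGal

169.6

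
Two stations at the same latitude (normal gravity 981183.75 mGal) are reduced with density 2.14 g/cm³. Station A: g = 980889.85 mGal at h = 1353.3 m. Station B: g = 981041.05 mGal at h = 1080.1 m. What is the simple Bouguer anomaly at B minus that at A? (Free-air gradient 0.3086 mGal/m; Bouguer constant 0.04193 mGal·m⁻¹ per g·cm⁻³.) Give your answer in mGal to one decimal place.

Δg_SB(A) = 980889.85 − 981183.75 + 0.3086×1353.3 − 0.04193×2.14×1353.3 = 2.30 mGal
Δg_SB(B) = 981041.05 − 981183.75 + 0.3086×1080.1 − 0.04193×2.14×1080.1 = 93.70 mGal
Difference = 93.70 − (2.30) = 91.40 mGal

91.4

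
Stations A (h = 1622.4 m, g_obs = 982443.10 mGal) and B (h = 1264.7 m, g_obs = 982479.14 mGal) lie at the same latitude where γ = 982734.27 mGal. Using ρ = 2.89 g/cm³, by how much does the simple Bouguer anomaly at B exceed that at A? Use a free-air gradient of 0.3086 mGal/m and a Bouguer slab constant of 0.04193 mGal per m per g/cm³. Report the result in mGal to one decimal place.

Δg_SB(A) = 982443.10 − 982734.27 + 0.3086×1622.4 − 0.04193×2.89×1622.4 = 12.90 mGal
Δg_SB(B) = 982479.14 − 982734.27 + 0.3086×1264.7 − 0.04193×2.89×1264.7 = -18.10 mGal
Difference = -18.10 − (12.90) = -31.00 mGal

-31.0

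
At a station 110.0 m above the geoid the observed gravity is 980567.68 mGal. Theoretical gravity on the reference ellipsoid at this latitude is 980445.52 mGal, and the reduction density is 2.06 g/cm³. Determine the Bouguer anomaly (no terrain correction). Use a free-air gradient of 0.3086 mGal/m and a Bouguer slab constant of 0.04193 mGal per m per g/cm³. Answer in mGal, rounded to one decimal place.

Free-air correction = 0.3086 × 110.0 = 33.95 mGal
Free-air anomaly = 980567.68 − 980445.52 + (33.95) = 156.11 mGal
Bouguer slab correction = 0.04193 × 2.06 × 110.0 = 9.50 mGal
Simple Bouguer anomaly = 156.11 − (9.50) = 146.61 mGal

146.6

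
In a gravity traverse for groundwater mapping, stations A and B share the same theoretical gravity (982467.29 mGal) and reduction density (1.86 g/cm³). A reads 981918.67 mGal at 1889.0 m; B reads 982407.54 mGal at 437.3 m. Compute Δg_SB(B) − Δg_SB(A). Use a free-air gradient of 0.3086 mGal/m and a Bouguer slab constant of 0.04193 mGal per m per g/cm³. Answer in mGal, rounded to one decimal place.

154.1

Δg_SB(A) = 981918.67 − 982467.29 + 0.3086×1889.0 − 0.04193×1.86×1889.0 = -113.00 mGal
Δg_SB(B) = 982407.54 − 982467.29 + 0.3086×437.3 − 0.04193×1.86×437.3 = 41.10 mGal
Difference = 41.10 − (-113.00) = 154.10 mGal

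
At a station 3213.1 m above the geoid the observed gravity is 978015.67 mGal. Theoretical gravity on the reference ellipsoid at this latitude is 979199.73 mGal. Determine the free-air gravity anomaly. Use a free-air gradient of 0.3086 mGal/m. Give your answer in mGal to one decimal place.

-192.5

Free-air correction = 0.3086 × 3213.1 = 991.56 mGal
Free-air anomaly = 978015.67 − 979199.73 + (991.56) = -192.50 mGal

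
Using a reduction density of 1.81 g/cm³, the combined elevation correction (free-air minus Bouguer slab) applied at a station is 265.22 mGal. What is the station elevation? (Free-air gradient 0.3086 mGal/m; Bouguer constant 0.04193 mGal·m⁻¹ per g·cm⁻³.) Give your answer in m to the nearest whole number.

Combined gradient = 0.3086 − 0.04193 × 1.81 = 0.2327067 mGal/m
h = 265.22 / 0.2327067 = 1139.72 m

1140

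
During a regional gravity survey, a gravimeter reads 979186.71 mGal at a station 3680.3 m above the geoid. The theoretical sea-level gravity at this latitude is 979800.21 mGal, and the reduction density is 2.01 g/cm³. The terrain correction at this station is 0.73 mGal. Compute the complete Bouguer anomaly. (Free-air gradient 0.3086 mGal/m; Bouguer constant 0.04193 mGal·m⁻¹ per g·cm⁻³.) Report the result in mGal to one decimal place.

Free-air correction = 0.3086 × 3680.3 = 1135.74 mGal
Free-air anomaly = 979186.71 − 979800.21 + (1135.74) = 522.24 mGal
Bouguer slab correction = 0.04193 × 2.01 × 3680.3 = 310.17 mGal
Simple Bouguer anomaly = 522.24 − (310.17) = 212.07 mGal
Complete Bouguer anomaly = 212.07 + 0.73 = 212.80 mGal

212.8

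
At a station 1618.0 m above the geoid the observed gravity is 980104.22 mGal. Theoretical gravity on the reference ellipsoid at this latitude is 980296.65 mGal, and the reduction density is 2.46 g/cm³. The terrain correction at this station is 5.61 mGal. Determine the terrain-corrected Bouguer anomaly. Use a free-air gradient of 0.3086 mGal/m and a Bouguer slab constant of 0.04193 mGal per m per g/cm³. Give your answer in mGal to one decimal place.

145.6

Free-air correction = 0.3086 × 1618.0 = 499.31 mGal
Free-air anomaly = 980104.22 − 980296.65 + (499.31) = 306.88 mGal
Bouguer slab correction = 0.04193 × 2.46 × 1618.0 = 166.89 mGal
Simple Bouguer anomaly = 306.88 − (166.89) = 139.99 mGal
Complete Bouguer anomaly = 139.99 + 5.61 = 145.60 mGal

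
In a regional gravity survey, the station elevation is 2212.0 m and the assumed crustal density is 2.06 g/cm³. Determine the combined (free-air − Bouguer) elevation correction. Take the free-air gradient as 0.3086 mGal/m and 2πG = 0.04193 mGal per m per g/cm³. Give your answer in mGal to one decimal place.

Combined gradient = 0.3086 − 0.04193 × 2.06 = 0.2222242 mGal/m
Combined elevation correction = 0.2222242 × 2212.0 = 491.6 mGal

491.6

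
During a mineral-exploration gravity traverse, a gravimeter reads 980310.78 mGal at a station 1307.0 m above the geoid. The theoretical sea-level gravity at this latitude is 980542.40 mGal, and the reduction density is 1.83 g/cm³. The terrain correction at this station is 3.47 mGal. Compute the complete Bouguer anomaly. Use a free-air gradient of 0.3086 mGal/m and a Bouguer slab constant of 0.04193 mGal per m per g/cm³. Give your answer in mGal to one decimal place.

74.9

Free-air correction = 0.3086 × 1307.0 = 403.34 mGal
Free-air anomaly = 980310.78 − 980542.40 + (403.34) = 171.72 mGal
Bouguer slab correction = 0.04193 × 1.83 × 1307.0 = 100.29 mGal
Simple Bouguer anomaly = 171.72 − (100.29) = 71.43 mGal
Complete Bouguer anomaly = 71.43 + 3.47 = 74.90 mGal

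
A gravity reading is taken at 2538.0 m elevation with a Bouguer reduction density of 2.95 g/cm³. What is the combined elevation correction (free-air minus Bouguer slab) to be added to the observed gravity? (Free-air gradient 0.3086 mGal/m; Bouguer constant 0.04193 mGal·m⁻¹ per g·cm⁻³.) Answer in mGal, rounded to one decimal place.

Combined gradient = 0.3086 − 0.04193 × 2.95 = 0.1849065 mGal/m
Combined elevation correction = 0.1849065 × 2538.0 = 469.3 mGal

469.3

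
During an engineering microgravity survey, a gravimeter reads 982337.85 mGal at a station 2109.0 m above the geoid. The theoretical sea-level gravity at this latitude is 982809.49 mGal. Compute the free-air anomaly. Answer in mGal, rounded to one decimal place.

179.2

Free-air correction = 0.3086 × 2109.0 = 650.84 mGal
Free-air anomaly = 982337.85 − 982809.49 + (650.84) = 179.20 mGal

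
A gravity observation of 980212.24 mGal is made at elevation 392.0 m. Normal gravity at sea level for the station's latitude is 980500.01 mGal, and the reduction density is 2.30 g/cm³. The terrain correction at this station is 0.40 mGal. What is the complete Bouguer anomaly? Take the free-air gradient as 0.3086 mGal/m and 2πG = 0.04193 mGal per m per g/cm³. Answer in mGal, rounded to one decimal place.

Free-air correction = 0.3086 × 392.0 = 120.97 mGal
Free-air anomaly = 980212.24 − 980500.01 + (120.97) = -166.80 mGal
Bouguer slab correction = 0.04193 × 2.30 × 392.0 = 37.80 mGal
Simple Bouguer anomaly = -166.80 − (37.80) = -204.60 mGal
Complete Bouguer anomaly = -204.60 + 0.40 = -204.20 mGal

-204.2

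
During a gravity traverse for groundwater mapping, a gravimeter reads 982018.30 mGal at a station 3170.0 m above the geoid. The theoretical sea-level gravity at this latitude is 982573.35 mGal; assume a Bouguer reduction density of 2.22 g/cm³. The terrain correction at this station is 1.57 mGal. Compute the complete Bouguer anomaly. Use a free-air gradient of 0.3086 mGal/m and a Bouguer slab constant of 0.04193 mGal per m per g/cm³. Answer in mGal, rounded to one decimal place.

Free-air correction = 0.3086 × 3170.0 = 978.26 mGal
Free-air anomaly = 982018.30 − 982573.35 + (978.26) = 423.21 mGal
Bouguer slab correction = 0.04193 × 2.22 × 3170.0 = 295.08 mGal
Simple Bouguer anomaly = 423.21 − (295.08) = 128.13 mGal
Complete Bouguer anomaly = 128.13 + 1.57 = 129.70 mGal

129.7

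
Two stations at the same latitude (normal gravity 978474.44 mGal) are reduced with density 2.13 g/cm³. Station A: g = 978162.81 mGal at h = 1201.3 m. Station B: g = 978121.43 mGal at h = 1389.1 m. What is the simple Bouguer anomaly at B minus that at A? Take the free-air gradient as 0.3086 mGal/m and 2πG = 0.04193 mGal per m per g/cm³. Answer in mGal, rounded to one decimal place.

-0.2

Δg_SB(A) = 978162.81 − 978474.44 + 0.3086×1201.3 − 0.04193×2.13×1201.3 = -48.20 mGal
Δg_SB(B) = 978121.43 − 978474.44 + 0.3086×1389.1 − 0.04193×2.13×1389.1 = -48.40 mGal
Difference = -48.40 − (-48.20) = -0.20 mGal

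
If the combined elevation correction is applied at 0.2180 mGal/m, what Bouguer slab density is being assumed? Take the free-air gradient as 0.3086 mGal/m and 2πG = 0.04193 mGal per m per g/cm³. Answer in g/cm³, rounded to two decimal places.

2.16

0.2180 = 0.3086 − 0.04193 × ρ
ρ = (0.3086 − 0.2180) / 0.04193 = 2.16 g/cm³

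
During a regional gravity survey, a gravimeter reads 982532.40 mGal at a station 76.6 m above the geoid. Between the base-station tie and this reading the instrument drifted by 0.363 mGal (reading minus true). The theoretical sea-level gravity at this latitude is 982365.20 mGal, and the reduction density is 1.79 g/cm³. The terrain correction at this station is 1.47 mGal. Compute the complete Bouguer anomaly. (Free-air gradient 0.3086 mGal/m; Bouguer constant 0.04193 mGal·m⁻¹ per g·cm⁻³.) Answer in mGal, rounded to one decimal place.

186.2

Drift-corrected reading = 982532.40 − (0.363) = 982532.037 mGal
Free-air correction = 0.3086 × 76.6 = 23.64 mGal
Free-air anomaly = 982532.037 − 982365.20 + (23.64) = 190.477 mGal
Bouguer slab correction = 0.04193 × 1.79 × 76.6 = 5.75 mGal
Simple Bouguer anomaly = 190.477 − (5.75) = 184.727 mGal
Complete Bouguer anomaly = 184.727 + 1.47 = 186.197 mGal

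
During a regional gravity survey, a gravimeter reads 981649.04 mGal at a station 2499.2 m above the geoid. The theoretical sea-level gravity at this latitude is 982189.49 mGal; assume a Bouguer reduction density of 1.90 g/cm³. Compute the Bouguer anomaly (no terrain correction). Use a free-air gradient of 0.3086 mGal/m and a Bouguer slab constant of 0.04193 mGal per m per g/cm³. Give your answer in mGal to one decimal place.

31.7

Free-air correction = 0.3086 × 2499.2 = 771.25 mGal
Free-air anomaly = 981649.04 − 982189.49 + (771.25) = 230.80 mGal
Bouguer slab correction = 0.04193 × 1.90 × 2499.2 = 199.10 mGal
Simple Bouguer anomaly = 230.80 − (199.10) = 31.70 mGal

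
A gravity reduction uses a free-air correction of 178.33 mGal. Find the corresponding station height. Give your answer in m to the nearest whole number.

h = 178.33 / 0.3086 = 577.87 m

578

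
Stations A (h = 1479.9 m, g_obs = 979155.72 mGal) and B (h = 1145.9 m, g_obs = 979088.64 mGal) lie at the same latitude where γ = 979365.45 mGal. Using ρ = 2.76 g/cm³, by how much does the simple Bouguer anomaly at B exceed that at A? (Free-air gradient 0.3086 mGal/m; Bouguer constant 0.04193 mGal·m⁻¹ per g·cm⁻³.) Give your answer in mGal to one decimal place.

Δg_SB(A) = 979155.72 − 979365.45 + 0.3086×1479.9 − 0.04193×2.76×1479.9 = 75.70 mGal
Δg_SB(B) = 979088.64 − 979365.45 + 0.3086×1145.9 − 0.04193×2.76×1145.9 = -55.80 mGal
Difference = -55.80 − (75.70) = -131.50 mGal

-131.5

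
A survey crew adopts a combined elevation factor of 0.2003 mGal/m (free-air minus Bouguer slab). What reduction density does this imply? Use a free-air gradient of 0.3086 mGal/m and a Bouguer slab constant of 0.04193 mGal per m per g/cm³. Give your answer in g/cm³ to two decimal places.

0.2003 = 0.3086 − 0.04193 × ρ
ρ = (0.3086 − 0.2003) / 0.04193 = 2.58 g/cm³

2.58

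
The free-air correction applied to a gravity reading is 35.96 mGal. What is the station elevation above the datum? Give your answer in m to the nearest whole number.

117

h = 35.96 / 0.3086 = 116.53 m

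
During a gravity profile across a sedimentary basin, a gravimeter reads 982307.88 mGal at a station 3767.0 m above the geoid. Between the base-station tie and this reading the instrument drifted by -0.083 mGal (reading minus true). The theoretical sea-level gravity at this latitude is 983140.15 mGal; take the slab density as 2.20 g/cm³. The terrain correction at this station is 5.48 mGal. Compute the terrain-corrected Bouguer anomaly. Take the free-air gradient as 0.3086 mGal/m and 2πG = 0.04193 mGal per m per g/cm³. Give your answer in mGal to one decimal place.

-11.7

Drift-corrected reading = 982307.88 − (-0.083) = 982307.963 mGal
Free-air correction = 0.3086 × 3767.0 = 1162.50 mGal
Free-air anomaly = 982307.963 − 983140.15 + (1162.50) = 330.313 mGal
Bouguer slab correction = 0.04193 × 2.20 × 3767.0 = 347.49 mGal
Simple Bouguer anomaly = 330.313 − (347.49) = -17.177 mGal
Complete Bouguer anomaly = -17.177 + 5.48 = -11.697 mGal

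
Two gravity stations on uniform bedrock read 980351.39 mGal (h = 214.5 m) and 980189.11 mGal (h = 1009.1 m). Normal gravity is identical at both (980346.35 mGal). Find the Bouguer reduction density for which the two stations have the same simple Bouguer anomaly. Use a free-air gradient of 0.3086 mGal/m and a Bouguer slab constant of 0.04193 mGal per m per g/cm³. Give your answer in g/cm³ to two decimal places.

Δg_obs = 980189.11 − 980351.39 = -162.28 mGal over Δh = 1009.1 − 214.5 = 794.6 m
Equal Bouguer anomalies ⇒ Δg_obs + (0.3086 − 0.04193ρ)·Δh = 0
0.3086 − 0.04193ρ = −Δg_obs/Δh = 0.20423
ρ = (0.3086 − 0.20423) / 0.04193 = 2.49 g/cm³

2.49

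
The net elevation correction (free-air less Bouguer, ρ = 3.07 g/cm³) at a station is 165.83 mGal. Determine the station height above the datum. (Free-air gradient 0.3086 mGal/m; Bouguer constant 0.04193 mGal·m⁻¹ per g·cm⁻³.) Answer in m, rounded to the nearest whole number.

Combined gradient = 0.3086 − 0.04193 × 3.07 = 0.1798749 mGal/m
h = 165.83 / 0.1798749 = 921.92 m

922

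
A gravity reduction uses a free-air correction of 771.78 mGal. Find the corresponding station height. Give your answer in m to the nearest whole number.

h = 771.78 / 0.3086 = 2500.91 m

2501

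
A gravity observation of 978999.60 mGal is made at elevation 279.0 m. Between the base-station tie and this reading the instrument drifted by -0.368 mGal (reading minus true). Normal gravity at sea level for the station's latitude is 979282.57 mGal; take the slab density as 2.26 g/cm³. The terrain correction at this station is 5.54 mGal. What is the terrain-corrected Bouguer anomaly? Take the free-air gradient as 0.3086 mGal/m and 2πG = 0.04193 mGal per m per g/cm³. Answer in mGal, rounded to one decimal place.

-217.4

Drift-corrected reading = 978999.60 − (-0.368) = 978999.968 mGal
Free-air correction = 0.3086 × 279.0 = 86.10 mGal
Free-air anomaly = 978999.968 − 979282.57 + (86.10) = -196.502 mGal
Bouguer slab correction = 0.04193 × 2.26 × 279.0 = 26.44 mGal
Simple Bouguer anomaly = -196.502 − (26.44) = -222.942 mGal
Complete Bouguer anomaly = -222.942 + 5.54 = -217.402 mGal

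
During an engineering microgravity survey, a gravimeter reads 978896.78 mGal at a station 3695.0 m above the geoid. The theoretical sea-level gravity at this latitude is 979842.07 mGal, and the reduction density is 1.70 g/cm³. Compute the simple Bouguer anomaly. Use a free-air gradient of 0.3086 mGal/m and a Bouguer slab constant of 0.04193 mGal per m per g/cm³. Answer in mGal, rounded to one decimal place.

Free-air correction = 0.3086 × 3695.0 = 1140.28 mGal
Free-air anomaly = 978896.78 − 979842.07 + (1140.28) = 194.99 mGal
Bouguer slab correction = 0.04193 × 1.70 × 3695.0 = 263.38 mGal
Simple Bouguer anomaly = 194.99 − (263.38) = -68.39 mGal

-68.4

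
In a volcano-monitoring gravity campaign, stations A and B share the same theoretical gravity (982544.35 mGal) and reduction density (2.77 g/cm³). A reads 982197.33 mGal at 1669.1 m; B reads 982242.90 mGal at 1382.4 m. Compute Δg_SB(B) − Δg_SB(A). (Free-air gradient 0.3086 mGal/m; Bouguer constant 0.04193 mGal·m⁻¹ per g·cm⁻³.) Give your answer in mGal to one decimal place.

Δg_SB(A) = 982197.33 − 982544.35 + 0.3086×1669.1 − 0.04193×2.77×1669.1 = -25.80 mGal
Δg_SB(B) = 982242.90 − 982544.35 + 0.3086×1382.4 − 0.04193×2.77×1382.4 = -35.40 mGal
Difference = -35.40 − (-25.80) = -9.60 mGal

-9.6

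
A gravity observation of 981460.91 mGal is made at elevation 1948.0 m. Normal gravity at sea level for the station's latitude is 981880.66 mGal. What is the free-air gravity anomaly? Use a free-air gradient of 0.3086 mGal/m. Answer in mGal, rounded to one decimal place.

Free-air correction = 0.3086 × 1948.0 = 601.15 mGal
Free-air anomaly = 981460.91 − 981880.66 + (601.15) = 181.40 mGal

181.4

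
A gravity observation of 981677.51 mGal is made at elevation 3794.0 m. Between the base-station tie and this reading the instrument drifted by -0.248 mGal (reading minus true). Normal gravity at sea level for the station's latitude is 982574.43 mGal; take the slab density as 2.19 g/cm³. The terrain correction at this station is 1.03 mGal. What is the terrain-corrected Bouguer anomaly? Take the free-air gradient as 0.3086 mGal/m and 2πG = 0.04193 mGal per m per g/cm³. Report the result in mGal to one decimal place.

-73.2

Drift-corrected reading = 981677.51 − (-0.248) = 981677.758 mGal
Free-air correction = 0.3086 × 3794.0 = 1170.83 mGal
Free-air anomaly = 981677.758 − 982574.43 + (1170.83) = 274.158 mGal
Bouguer slab correction = 0.04193 × 2.19 × 3794.0 = 348.39 mGal
Simple Bouguer anomaly = 274.158 − (348.39) = -74.232 mGal
Complete Bouguer anomaly = -74.232 + 1.03 = -73.202 mGal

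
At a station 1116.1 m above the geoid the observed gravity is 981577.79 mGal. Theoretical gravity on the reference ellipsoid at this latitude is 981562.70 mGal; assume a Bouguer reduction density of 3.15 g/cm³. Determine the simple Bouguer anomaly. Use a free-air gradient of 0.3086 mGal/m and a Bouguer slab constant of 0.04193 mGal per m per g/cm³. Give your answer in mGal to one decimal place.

212.1

Free-air correction = 0.3086 × 1116.1 = 344.43 mGal
Free-air anomaly = 981577.79 − 981562.70 + (344.43) = 359.52 mGal
Bouguer slab correction = 0.04193 × 3.15 × 1116.1 = 147.41 mGal
Simple Bouguer anomaly = 359.52 − (147.41) = 212.11 mGal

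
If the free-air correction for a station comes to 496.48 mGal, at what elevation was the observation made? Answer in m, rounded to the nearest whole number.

1609

h = 496.48 / 0.3086 = 1608.81 m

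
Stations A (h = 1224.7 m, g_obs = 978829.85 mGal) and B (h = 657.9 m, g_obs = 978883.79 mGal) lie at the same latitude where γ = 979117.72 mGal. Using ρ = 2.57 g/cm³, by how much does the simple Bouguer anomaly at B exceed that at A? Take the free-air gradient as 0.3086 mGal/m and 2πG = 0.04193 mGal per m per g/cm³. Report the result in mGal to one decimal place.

Δg_SB(A) = 978829.85 − 979117.72 + 0.3086×1224.7 − 0.04193×2.57×1224.7 = -41.90 mGal
Δg_SB(B) = 978883.79 − 979117.72 + 0.3086×657.9 − 0.04193×2.57×657.9 = -101.80 mGal
Difference = -101.80 − (-41.90) = -59.90 mGal

-59.9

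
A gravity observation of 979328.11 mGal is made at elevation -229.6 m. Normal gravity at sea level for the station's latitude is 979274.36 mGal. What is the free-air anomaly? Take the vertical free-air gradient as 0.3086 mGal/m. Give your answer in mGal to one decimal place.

Free-air correction = 0.3086 × -229.6 = -70.85 mGal
Free-air anomaly = 979328.11 − 979274.36 + (-70.85) = -17.10 mGal

-17.1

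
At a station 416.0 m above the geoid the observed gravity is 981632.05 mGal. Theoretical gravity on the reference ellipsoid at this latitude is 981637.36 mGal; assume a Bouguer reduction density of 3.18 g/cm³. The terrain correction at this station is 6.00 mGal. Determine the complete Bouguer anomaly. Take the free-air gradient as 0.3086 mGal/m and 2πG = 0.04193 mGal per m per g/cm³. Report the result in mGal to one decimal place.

Free-air correction = 0.3086 × 416.0 = 128.38 mGal
Free-air anomaly = 981632.05 − 981637.36 + (128.38) = 123.07 mGal
Bouguer slab correction = 0.04193 × 3.18 × 416.0 = 55.47 mGal
Simple Bouguer anomaly = 123.07 − (55.47) = 67.60 mGal
Complete Bouguer anomaly = 67.60 + 6.00 = 73.60 mGal

73.6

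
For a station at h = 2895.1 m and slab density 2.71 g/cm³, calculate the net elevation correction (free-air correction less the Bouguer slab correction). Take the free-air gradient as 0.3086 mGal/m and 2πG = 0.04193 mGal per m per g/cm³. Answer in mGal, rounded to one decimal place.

564.5

Combined gradient = 0.3086 − 0.04193 × 2.71 = 0.1949697 mGal/m
Combined elevation correction = 0.1949697 × 2895.1 = 564.5 mGal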